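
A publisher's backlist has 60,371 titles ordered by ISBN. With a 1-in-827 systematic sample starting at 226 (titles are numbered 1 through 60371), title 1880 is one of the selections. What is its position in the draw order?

k = 827
position = (1880 − 226)/827 + 1 = 1654/827 + 1 = 2 + 1 = 3

3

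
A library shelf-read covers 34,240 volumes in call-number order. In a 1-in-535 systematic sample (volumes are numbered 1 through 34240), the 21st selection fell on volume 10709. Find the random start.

k = 535
r = 10709 − (21−1)×535 = 10709 − 10700 = 9

9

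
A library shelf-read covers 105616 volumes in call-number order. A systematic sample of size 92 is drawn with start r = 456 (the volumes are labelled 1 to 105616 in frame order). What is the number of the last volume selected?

104924

k = 105616/92 = 1148
92nd selection = r + (92−1)·k = 456 + 91×1148 = 456 + 104468 = 104924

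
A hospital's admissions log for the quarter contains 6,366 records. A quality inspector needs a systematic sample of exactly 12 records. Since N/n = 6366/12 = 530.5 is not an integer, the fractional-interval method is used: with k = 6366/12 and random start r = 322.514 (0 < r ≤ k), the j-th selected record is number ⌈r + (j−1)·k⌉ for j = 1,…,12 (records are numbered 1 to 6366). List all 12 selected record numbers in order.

323, 854, 1384, 1915, 2445, 2976, 3506, 4037, 4567, 5098, 5628, 6159

j=1: r + 0k = 322.514 → ⌈·⌉ = 323
j=2: r + 1k = 853.014 → ⌈·⌉ = 854
j=3: r + 2k = 1383.514 → ⌈·⌉ = 1384
j=4: r + 3k = 1914.014 → ⌈·⌉ = 1915
j=5: r + 4k = 2444.514 → ⌈·⌉ = 2445
j=6: r + 5k = 2975.014 → ⌈·⌉ = 2976
j=7: r + 6k = 3505.514 → ⌈·⌉ = 3506
j=8: r + 7k = 4036.014 → ⌈·⌉ = 4037
j=9: r + 8k = 4566.514 → ⌈·⌉ = 4567
j=10: r + 9k = 5097.014 → ⌈·⌉ = 5098
j=11: r + 10k = 5627.514 → ⌈·⌉ = 5628
j=12: r + 11k = 6158.014 → ⌈·⌉ = 6159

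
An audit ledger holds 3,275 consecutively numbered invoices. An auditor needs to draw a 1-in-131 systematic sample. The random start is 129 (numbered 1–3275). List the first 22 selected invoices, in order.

invoice 1: 129
invoice 2: 129 + 131 = 260
invoice 3: 260 + 131 = 391
invoice 4: 391 + 131 = 522
invoice 5: 522 + 131 = 653
invoice 6: 653 + 131 = 784
invoice 7: 784 + 131 = 915
invoice 8: 915 + 131 = 1046
invoice 9: 1046 + 131 = 1177
invoice 10: 1177 + 131 = 1308
invoice 11: 1308 + 131 = 1439
invoice 12: 1439 + 131 = 1570
invoice 13: 1570 + 131 = 1701
invoice 14: 1701 + 131 = 1832
invoice 15: 1832 + 131 = 1963
invoice 16: 1963 + 131 = 2094
invoice 17: 2094 + 131 = 2225
invoice 18: 2225 + 131 = 2356
invoice 19: 2356 + 131 = 2487
invoice 20: 2487 + 131 = 2618
invoice 21: 2618 + 131 = 2749
invoice 22: 2749 + 131 = 2880

129, 260, 391, 522, 653, 784, 915, 1046, 1177, 1308, 1439, 1570, 1701, 1832, 1963, 2094, 2225, 2356, 2487, 2618, 2749, 2880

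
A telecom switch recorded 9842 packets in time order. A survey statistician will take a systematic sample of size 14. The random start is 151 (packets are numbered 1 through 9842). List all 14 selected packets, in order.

151, 854, 1557, 2260, 2963, 3666, 4369, 5072, 5775, 6478, 7181, 7884, 8587, 9290

k = N/n = 9842/14 = 703
packet 1: 151
packet 2: 151 + 703 = 854
packet 3: 854 + 703 = 1557
packet 4: 1557 + 703 = 2260
packet 5: 2260 + 703 = 2963
packet 6: 2963 + 703 = 3666
packet 7: 3666 + 703 = 4369
packet 8: 4369 + 703 = 5072
packet 9: 5072 + 703 = 5775
packet 10: 5775 + 703 = 6478
packet 11: 6478 + 703 = 7181
packet 12: 7181 + 703 = 7884
packet 13: 7884 + 703 = 8587
packet 14: 8587 + 703 = 9290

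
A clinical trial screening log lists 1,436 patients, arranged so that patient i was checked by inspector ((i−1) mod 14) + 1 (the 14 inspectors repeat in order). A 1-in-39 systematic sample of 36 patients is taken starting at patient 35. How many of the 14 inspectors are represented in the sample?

Consecutive selections differ by k = 39, so their inspector numbers differ by 39 mod 14 = 11.
gcd(39, 14) = 1, so the sample visits 14/1 = 14 distinct residues mod 14.
Start 35 is inspector 7; the inspectors hit are 1, 2, 3, 4, 5, 6, 7, 8, 9, 10, 11, 12, 13, 14.

14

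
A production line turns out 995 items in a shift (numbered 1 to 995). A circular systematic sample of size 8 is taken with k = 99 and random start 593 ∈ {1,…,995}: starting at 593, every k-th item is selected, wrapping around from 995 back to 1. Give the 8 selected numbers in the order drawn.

593, 692, 791, 890, 989, 93, 192, 291

Selection 1: 593
Selection 2: 593 + 99 = 692
Selection 3: 692 + 99 = 791
Selection 4: 791 + 99 = 890
Selection 5: 890 + 99 = 989
Selection 6: 989 + 99 = 1088 → 1088 − 995 = 93
Selection 7: 93 + 99 = 192
Selection 8: 192 + 99 = 291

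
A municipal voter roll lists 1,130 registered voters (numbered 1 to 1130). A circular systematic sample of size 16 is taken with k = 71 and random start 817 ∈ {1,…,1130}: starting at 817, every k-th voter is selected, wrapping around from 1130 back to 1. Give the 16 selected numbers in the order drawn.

Selection 1: 817
Selection 2: 817 + 71 = 888
Selection 3: 888 + 71 = 959
Selection 4: 959 + 71 = 1030
Selection 5: 1030 + 71 = 1101
Selection 6: 1101 + 71 = 1172 → 1172 − 1130 = 42
Selection 7: 42 + 71 = 113
Selection 8: 113 + 71 = 184
Selection 9: 184 + 71 = 255
Selection 10: 255 + 71 = 326
Selection 11: 326 + 71 = 397
Selection 12: 397 + 71 = 468
Selection 13: 468 + 71 = 539
Selection 14: 539 + 71 = 610
Selection 15: 610 + 71 = 681
Selection 16: 681 + 71 = 752

817, 888, 959, 1030, 1101, 42, 113, 184, 255, 326, 397, 468, 539, 610, 681, 752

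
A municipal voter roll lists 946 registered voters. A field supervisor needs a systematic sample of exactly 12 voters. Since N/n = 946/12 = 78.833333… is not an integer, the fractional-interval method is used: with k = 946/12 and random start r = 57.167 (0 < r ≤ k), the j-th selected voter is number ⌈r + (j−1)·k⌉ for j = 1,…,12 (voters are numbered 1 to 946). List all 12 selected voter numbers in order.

j=1: r + 0k = 57.167 → ⌈·⌉ = 58
j=2: r + 1k = 136.000333… → ⌈·⌉ = 137
j=3: r + 2k = 214.833666… → ⌈·⌉ = 215
j=4: r + 3k = 293.667 → ⌈·⌉ = 294
j=5: r + 4k = 372.500333… → ⌈·⌉ = 373
j=6: r + 5k = 451.333666… → ⌈·⌉ = 452
j=7: r + 6k = 530.167 → ⌈·⌉ = 531
j=8: r + 7k = 609.000333… → ⌈·⌉ = 610
j=9: r + 8k = 687.833666… → ⌈·⌉ = 688
j=10: r + 9k = 766.667 → ⌈·⌉ = 767
j=11: r + 10k = 845.500333… → ⌈·⌉ = 846
j=12: r + 11k = 924.333666… → ⌈·⌉ = 925

58, 137, 215, 294, 373, 452, 531, 610, 688, 767, 846, 925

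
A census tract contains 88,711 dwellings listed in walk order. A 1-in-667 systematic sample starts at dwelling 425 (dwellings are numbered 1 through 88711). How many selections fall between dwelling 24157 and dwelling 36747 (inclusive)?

19

k = 667
First selection ≥ 24157: 425 + ⌈(24157−425)/667⌉·667 = 425 + 36×667 = 24437
Last selection ≤ 36747: 425 + ⌊(36747−425)/667⌋·667 = 425 + 54×667 = 36443
Count = 54 − 36 + 1 = 19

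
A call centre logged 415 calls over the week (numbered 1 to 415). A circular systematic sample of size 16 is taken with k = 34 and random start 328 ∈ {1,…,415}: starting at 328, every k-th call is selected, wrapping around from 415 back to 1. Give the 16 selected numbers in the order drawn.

Selection 1: 328
Selection 2: 328 + 34 = 362
Selection 3: 362 + 34 = 396
Selection 4: 396 + 34 = 430 → 430 − 415 = 15
Selection 5: 15 + 34 = 49
Selection 6: 49 + 34 = 83
Selection 7: 83 + 34 = 117
Selection 8: 117 + 34 = 151
Selection 9: 151 + 34 = 185
Selection 10: 185 + 34 = 219
Selection 11: 219 + 34 = 253
Selection 12: 253 + 34 = 287
Selection 13: 287 + 34 = 321
Selection 14: 321 + 34 = 355
Selection 15: 355 + 34 = 389
Selection 16: 389 + 34 = 423 → 423 − 415 = 8

328, 362, 396, 15, 49, 83, 117, 151, 185, 219, 253, 287, 321, 355, 389, 8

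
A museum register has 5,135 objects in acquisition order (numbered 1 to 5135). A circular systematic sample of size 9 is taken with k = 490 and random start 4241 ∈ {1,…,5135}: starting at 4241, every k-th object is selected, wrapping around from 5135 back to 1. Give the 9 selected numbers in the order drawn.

4241, 4731, 86, 576, 1066, 1556, 2046, 2536, 3026

Selection 1: 4241
Selection 2: 4241 + 490 = 4731
Selection 3: 4731 + 490 = 5221 → 5221 − 5135 = 86
Selection 4: 86 + 490 = 576
Selection 5: 576 + 490 = 1066
Selection 6: 1066 + 490 = 1556
Selection 7: 1556 + 490 = 2046
Selection 8: 2046 + 490 = 2536
Selection 9: 2536 + 490 = 3026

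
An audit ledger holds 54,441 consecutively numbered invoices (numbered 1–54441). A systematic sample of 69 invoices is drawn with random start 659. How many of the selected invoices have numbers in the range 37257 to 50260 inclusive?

16

k = 54441/69 = 789
First selection ≥ 37257: 659 + ⌈(37257−659)/789⌉·789 = 659 + 47×789 = 37742
Last selection ≤ 50260: 659 + ⌊(50260−659)/789⌋·789 = 659 + 62×789 = 49577
Count = 62 − 47 + 1 = 16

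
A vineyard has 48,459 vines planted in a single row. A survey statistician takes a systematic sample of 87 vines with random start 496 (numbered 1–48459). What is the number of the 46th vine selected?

25561

k = 48459/87 = 557
46th selection = r + (46−1)·k = 496 + 45×557 = 496 + 25065 = 25561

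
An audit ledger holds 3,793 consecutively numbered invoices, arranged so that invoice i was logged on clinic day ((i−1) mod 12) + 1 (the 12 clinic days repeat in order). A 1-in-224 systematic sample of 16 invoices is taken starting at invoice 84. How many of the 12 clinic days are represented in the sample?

Consecutive selections differ by k = 224, so their clinic day numbers differ by 224 mod 12 = 8.
gcd(224, 12) = 4, so the sample visits 12/4 = 3 distinct residues mod 12.
Start 84 is clinic day 12; the clinic days hit are 4, 8, 12.

3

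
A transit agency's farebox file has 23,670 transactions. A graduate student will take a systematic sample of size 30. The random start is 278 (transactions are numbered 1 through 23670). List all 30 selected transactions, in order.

278, 1067, 1856, 2645, 3434, 4223, 5012, 5801, 6590, 7379, 8168, 8957, 9746, 10535, 11324, 12113, 12902, 13691, 14480, 15269, 16058, 16847, 17636, 18425, 19214, 20003, 20792, 21581, 22370, 23159

k = N/n = 23670/30 = 789
transaction 1: 278
transaction 2: 278 + 789 = 1067
transaction 3: 1067 + 789 = 1856
transaction 4: 1856 + 789 = 2645
transaction 5: 2645 + 789 = 3434
transaction 6: 3434 + 789 = 4223
transaction 7: 4223 + 789 = 5012
transaction 8: 5012 + 789 = 5801
transaction 9: 5801 + 789 = 6590
transaction 10: 6590 + 789 = 7379
transaction 11: 7379 + 789 = 8168
transaction 12: 8168 + 789 = 8957
transaction 13: 8957 + 789 = 9746
transaction 14: 9746 + 789 = 10535
transaction 15: 10535 + 789 = 11324
transaction 16: 11324 + 789 = 12113
transaction 17: 12113 + 789 = 12902
transaction 18: 12902 + 789 = 13691
transaction 19: 13691 + 789 = 14480
transaction 20: 14480 + 789 = 15269
transaction 21: 15269 + 789 = 16058
transaction 22: 16058 + 789 = 16847
transaction 23: 16847 + 789 = 17636
transaction 24: 17636 + 789 = 18425
transaction 25: 18425 + 789 = 19214
transaction 26: 19214 + 789 = 20003
transaction 27: 20003 + 789 = 20792
transaction 28: 20792 + 789 = 21581
transaction 29: 21581 + 789 = 22370
transaction 30: 22370 + 789 = 23159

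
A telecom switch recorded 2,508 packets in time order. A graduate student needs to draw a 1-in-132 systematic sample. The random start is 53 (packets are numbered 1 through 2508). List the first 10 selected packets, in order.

53, 185, 317, 449, 581, 713, 845, 977, 1109, 1241

packet 1: 53
packet 2: 53 + 132 = 185
packet 3: 185 + 132 = 317
packet 4: 317 + 132 = 449
packet 5: 449 + 132 = 581
packet 6: 581 + 132 = 713
packet 7: 713 + 132 = 845
packet 8: 845 + 132 = 977
packet 9: 977 + 132 = 1109
packet 10: 1109 + 132 = 1241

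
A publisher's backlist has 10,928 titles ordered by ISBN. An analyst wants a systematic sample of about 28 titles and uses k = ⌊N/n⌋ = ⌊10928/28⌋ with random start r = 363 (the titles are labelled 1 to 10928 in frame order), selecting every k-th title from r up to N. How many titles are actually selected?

k = ⌊10928/28⌋ = 390
Achieved size = ⌊(10928 − 363)/390⌋ + 1 = ⌊10565/390⌋ + 1 = 27 + 1 = 28
(last selection: 363 + 27×390 = 10893 ≤ 10928; next would be 11283 > 10928)

28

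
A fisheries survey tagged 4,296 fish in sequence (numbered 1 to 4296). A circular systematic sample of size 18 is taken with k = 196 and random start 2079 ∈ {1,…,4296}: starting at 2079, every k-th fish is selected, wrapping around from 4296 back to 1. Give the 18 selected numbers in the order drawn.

Selection 1: 2079
Selection 2: 2079 + 196 = 2275
Selection 3: 2275 + 196 = 2471
Selection 4: 2471 + 196 = 2667
Selection 5: 2667 + 196 = 2863
Selection 6: 2863 + 196 = 3059
Selection 7: 3059 + 196 = 3255
Selection 8: 3255 + 196 = 3451
Selection 9: 3451 + 196 = 3647
Selection 10: 3647 + 196 = 3843
Selection 11: 3843 + 196 = 4039
Selection 12: 4039 + 196 = 4235
Selection 13: 4235 + 196 = 4431 → 4431 − 4296 = 135
Selection 14: 135 + 196 = 331
Selection 15: 331 + 196 = 527
Selection 16: 527 + 196 = 723
Selection 17: 723 + 196 = 919
Selection 18: 919 + 196 = 1115

2079, 2275, 2471, 2667, 2863, 3059, 3255, 3451, 3647, 3843, 4039, 4235, 135, 331, 527, 723, 919, 1115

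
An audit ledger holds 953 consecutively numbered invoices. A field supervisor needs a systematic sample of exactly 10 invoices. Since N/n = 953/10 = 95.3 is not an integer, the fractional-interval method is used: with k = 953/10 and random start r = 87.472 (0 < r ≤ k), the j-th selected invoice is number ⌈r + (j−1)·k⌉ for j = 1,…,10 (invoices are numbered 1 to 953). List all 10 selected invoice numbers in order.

j=1: r + 0k = 87.472 → ⌈·⌉ = 88
j=2: r + 1k = 182.772 → ⌈·⌉ = 183
j=3: r + 2k = 278.072 → ⌈·⌉ = 279
j=4: r + 3k = 373.372 → ⌈·⌉ = 374
j=5: r + 4k = 468.672 → ⌈·⌉ = 469
j=6: r + 5k = 563.972 → ⌈·⌉ = 564
j=7: r + 6k = 659.272 → ⌈·⌉ = 660
j=8: r + 7k = 754.572 → ⌈·⌉ = 755
j=9: r + 8k = 849.872 → ⌈·⌉ = 850
j=10: r + 9k = 945.172 → ⌈·⌉ = 946

88, 183, 279, 374, 469, 564, 660, 755, 850, 946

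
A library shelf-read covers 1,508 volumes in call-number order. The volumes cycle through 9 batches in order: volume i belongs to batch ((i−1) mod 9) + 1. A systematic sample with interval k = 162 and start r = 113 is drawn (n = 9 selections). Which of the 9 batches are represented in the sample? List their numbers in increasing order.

Consecutive selections differ by k = 162, so their batch numbers differ by 162 mod 9 = 0.
gcd(162, 9) = 9, so the sample visits 9/9 = 1 distinct residues mod 9.
Start 113 is batch 5; the batches hit are 5.

5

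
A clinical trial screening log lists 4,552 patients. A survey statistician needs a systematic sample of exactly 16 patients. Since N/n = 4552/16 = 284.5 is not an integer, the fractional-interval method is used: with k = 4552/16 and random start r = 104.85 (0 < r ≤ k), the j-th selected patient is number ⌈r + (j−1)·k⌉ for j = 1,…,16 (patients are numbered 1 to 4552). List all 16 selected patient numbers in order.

105, 390, 674, 959, 1243, 1528, 1812, 2097, 2381, 2666, 2950, 3235, 3519, 3804, 4088, 4373

j=1: r + 0k = 104.85 → ⌈·⌉ = 105
j=2: r + 1k = 389.35 → ⌈·⌉ = 390
j=3: r + 2k = 673.85 → ⌈·⌉ = 674
j=4: r + 3k = 958.35 → ⌈·⌉ = 959
j=5: r + 4k = 1242.85 → ⌈·⌉ = 1243
j=6: r + 5k = 1527.35 → ⌈·⌉ = 1528
j=7: r + 6k = 1811.85 → ⌈·⌉ = 1812
j=8: r + 7k = 2096.35 → ⌈·⌉ = 2097
j=9: r + 8k = 2380.85 → ⌈·⌉ = 2381
j=10: r + 9k = 2665.35 → ⌈·⌉ = 2666
j=11: r + 10k = 2949.85 → ⌈·⌉ = 2950
j=12: r + 11k = 3234.35 → ⌈·⌉ = 3235
j=13: r + 12k = 3518.85 → ⌈·⌉ = 3519
j=14: r + 13k = 3803.35 → ⌈·⌉ = 3804
j=15: r + 14k = 4087.85 → ⌈·⌉ = 4088
j=16: r + 15k = 4372.35 → ⌈·⌉ = 4373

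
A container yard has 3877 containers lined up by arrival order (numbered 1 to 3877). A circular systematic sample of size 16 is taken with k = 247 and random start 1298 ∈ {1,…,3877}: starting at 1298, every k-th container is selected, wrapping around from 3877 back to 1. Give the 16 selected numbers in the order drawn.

Selection 1: 1298
Selection 2: 1298 + 247 = 1545
Selection 3: 1545 + 247 = 1792
Selection 4: 1792 + 247 = 2039
Selection 5: 2039 + 247 = 2286
Selection 6: 2286 + 247 = 2533
Selection 7: 2533 + 247 = 2780
Selection 8: 2780 + 247 = 3027
Selection 9: 3027 + 247 = 3274
Selection 10: 3274 + 247 = 3521
Selection 11: 3521 + 247 = 3768
Selection 12: 3768 + 247 = 4015 → 4015 − 3877 = 138
Selection 13: 138 + 247 = 385
Selection 14: 385 + 247 = 632
Selection 15: 632 + 247 = 879
Selection 16: 879 + 247 = 1126

1298, 1545, 1792, 2039, 2286, 2533, 2780, 3027, 3274, 3521, 3768, 138, 385, 632, 879, 1126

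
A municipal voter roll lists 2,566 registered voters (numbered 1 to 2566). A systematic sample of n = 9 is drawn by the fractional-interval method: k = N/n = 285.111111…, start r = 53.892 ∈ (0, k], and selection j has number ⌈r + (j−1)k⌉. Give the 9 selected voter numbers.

j=1: r + 0k = 53.892 → ⌈·⌉ = 54
j=2: r + 1k = 339.003111… → ⌈·⌉ = 340
j=3: r + 2k = 624.114222… → ⌈·⌉ = 625
j=4: r + 3k = 909.225333… → ⌈·⌉ = 910
j=5: r + 4k = 1194.336444… → ⌈·⌉ = 1195
j=6: r + 5k = 1479.447555… → ⌈·⌉ = 1480
j=7: r + 6k = 1764.558666… → ⌈·⌉ = 1765
j=8: r + 7k = 2049.669777… → ⌈·⌉ = 2050
j=9: r + 8k = 2334.780888… → ⌈·⌉ = 2335

54, 340, 625, 910, 1195, 1480, 1765, 2050, 2335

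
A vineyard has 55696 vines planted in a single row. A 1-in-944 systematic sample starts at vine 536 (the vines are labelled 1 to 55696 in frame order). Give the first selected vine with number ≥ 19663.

20360

k = 944
Steps past start: ⌈(19663 − 536)/944⌉ = ⌈19127/944⌉ = 21
Selected vine: 536 + 21×944 = 20360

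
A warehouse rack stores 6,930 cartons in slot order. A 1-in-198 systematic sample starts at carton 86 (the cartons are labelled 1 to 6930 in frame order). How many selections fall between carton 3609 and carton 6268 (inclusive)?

14

k = 198
First selection ≥ 3609: 86 + ⌈(3609−86)/198⌉·198 = 86 + 18×198 = 3650
Last selection ≤ 6268: 86 + ⌊(6268−86)/198⌋·198 = 86 + 31×198 = 6224
Count = 31 − 18 + 1 = 14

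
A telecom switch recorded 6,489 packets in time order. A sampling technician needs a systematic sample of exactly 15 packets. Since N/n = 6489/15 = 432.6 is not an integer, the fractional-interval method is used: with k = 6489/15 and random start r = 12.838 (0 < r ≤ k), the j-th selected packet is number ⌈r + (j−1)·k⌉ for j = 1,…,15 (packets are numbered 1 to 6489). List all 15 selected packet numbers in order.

j=1: r + 0k = 12.838 → ⌈·⌉ = 13
j=2: r + 1k = 445.438 → ⌈·⌉ = 446
j=3: r + 2k = 878.038 → ⌈·⌉ = 879
j=4: r + 3k = 1310.638 → ⌈·⌉ = 1311
j=5: r + 4k = 1743.238 → ⌈·⌉ = 1744
j=6: r + 5k = 2175.838 → ⌈·⌉ = 2176
j=7: r + 6k = 2608.438 → ⌈·⌉ = 2609
j=8: r + 7k = 3041.038 → ⌈·⌉ = 3042
j=9: r + 8k = 3473.638 → ⌈·⌉ = 3474
j=10: r + 9k = 3906.238 → ⌈·⌉ = 3907
j=11: r + 10k = 4338.838 → ⌈·⌉ = 4339
j=12: r + 11k = 4771.438 → ⌈·⌉ = 4772
j=13: r + 12k = 5204.038 → ⌈·⌉ = 5205
j=14: r + 13k = 5636.638 → ⌈·⌉ = 5637
j=15: r + 14k = 6069.238 → ⌈·⌉ = 6070

13, 446, 879, 1311, 1744, 2176, 2609, 3042, 3474, 3907, 4339, 4772, 5205, 5637, 6070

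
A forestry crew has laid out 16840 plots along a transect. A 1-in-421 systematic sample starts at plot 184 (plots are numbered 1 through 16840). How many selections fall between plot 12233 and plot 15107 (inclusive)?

7

k = 421
First selection ≥ 12233: 184 + ⌈(12233−184)/421⌉·421 = 184 + 29×421 = 12393
Last selection ≤ 15107: 184 + ⌊(15107−184)/421⌋·421 = 184 + 35×421 = 14919
Count = 35 − 29 + 1 = 7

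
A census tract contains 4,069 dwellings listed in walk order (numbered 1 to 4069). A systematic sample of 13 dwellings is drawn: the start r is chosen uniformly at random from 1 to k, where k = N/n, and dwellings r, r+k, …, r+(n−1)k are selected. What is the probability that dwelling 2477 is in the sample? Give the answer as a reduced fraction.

1/313

k = 4069/13 = 313.
Dwelling 2477 is selected iff r ≡ 2477 (mod 313); exactly one such r in {1,…,313}.
Inclusion probability = 1/313.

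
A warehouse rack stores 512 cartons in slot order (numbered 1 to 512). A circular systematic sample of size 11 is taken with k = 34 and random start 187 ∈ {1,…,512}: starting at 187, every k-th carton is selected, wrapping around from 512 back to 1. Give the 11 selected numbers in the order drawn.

187, 221, 255, 289, 323, 357, 391, 425, 459, 493, 15

Selection 1: 187
Selection 2: 187 + 34 = 221
Selection 3: 221 + 34 = 255
Selection 4: 255 + 34 = 289
Selection 5: 289 + 34 = 323
Selection 6: 323 + 34 = 357
Selection 7: 357 + 34 = 391
Selection 8: 391 + 34 = 425
Selection 9: 425 + 34 = 459
Selection 10: 459 + 34 = 493
Selection 11: 493 + 34 = 527 → 527 − 512 = 15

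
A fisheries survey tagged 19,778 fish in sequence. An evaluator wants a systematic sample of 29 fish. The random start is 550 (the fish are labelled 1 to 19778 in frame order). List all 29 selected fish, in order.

550, 1232, 1914, 2596, 3278, 3960, 4642, 5324, 6006, 6688, 7370, 8052, 8734, 9416, 10098, 10780, 11462, 12144, 12826, 13508, 14190, 14872, 15554, 16236, 16918, 17600, 18282, 18964, 19646

k = N/n = 19778/29 = 682
fish 1: 550
fish 2: 550 + 682 = 1232
fish 3: 1232 + 682 = 1914
fish 4: 1914 + 682 = 2596
fish 5: 2596 + 682 = 3278
fish 6: 3278 + 682 = 3960
fish 7: 3960 + 682 = 4642
fish 8: 4642 + 682 = 5324
fish 9: 5324 + 682 = 6006
fish 10: 6006 + 682 = 6688
fish 11: 6688 + 682 = 7370
fish 12: 7370 + 682 = 8052
fish 13: 8052 + 682 = 8734
fish 14: 8734 + 682 = 9416
fish 15: 9416 + 682 = 10098
fish 16: 10098 + 682 = 10780
fish 17: 10780 + 682 = 11462
fish 18: 11462 + 682 = 12144
fish 19: 12144 + 682 = 12826
fish 20: 12826 + 682 = 13508
fish 21: 13508 + 682 = 14190
fish 22: 14190 + 682 = 14872
fish 23: 14872 + 682 = 15554
fish 24: 15554 + 682 = 16236
fish 25: 16236 + 682 = 16918
fish 26: 16918 + 682 = 17600
fish 27: 17600 + 682 = 18282
fish 28: 18282 + 682 = 18964
fish 29: 18964 + 682 = 19646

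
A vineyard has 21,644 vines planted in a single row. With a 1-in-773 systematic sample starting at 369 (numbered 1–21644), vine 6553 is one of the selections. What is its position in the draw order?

k = 773
position = (6553 − 369)/773 + 1 = 6184/773 + 1 = 8 + 1 = 9

9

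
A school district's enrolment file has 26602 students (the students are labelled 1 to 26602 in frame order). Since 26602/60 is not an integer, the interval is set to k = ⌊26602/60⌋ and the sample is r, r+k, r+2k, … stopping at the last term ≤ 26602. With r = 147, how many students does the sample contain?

k = ⌊26602/60⌋ = 443
Achieved size = ⌊(26602 − 147)/443⌋ + 1 = ⌊26455/443⌋ + 1 = 59 + 1 = 60
(last selection: 147 + 59×443 = 26284 ≤ 26602; next would be 26727 > 26602)

60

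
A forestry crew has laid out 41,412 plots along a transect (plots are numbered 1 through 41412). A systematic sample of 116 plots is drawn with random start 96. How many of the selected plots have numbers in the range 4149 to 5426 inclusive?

k = 41412/116 = 357
First selection ≥ 4149: 96 + ⌈(4149−96)/357⌉·357 = 96 + 12×357 = 4380
Last selection ≤ 5426: 96 + ⌊(5426−96)/357⌋·357 = 96 + 14×357 = 5094
Count = 14 − 12 + 1 = 3

3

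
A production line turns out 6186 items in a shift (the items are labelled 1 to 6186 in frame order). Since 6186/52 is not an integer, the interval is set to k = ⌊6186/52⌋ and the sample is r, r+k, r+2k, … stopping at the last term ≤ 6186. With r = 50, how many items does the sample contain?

k = ⌊6186/52⌋ = 118
Achieved size = ⌊(6186 − 50)/118⌋ + 1 = ⌊6136/118⌋ + 1 = 52 + 1 = 53
(last selection: 50 + 52×118 = 6186 ≤ 6186; next would be 6304 > 6186)

53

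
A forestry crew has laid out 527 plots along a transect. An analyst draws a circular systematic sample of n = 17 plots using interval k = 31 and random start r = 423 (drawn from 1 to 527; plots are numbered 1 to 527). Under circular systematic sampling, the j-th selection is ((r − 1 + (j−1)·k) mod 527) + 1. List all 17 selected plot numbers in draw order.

423, 454, 485, 516, 20, 51, 82, 113, 144, 175, 206, 237, 268, 299, 330, 361, 392

Selection 1: 423
Selection 2: 423 + 31 = 454
Selection 3: 454 + 31 = 485
Selection 4: 485 + 31 = 516
Selection 5: 516 + 31 = 547 → 547 − 527 = 20
Selection 6: 20 + 31 = 51
Selection 7: 51 + 31 = 82
Selection 8: 82 + 31 = 113
Selection 9: 113 + 31 = 144
Selection 10: 144 + 31 = 175
Selection 11: 175 + 31 = 206
Selection 12: 206 + 31 = 237
Selection 13: 237 + 31 = 268
Selection 14: 268 + 31 = 299
Selection 15: 299 + 31 = 330
Selection 16: 330 + 31 = 361
Selection 17: 361 + 31 = 392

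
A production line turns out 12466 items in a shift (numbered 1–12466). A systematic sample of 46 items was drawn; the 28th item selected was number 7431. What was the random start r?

k = 12466/46 = 271
r = 7431 − (28−1)×271 = 7431 − 7317 = 114

114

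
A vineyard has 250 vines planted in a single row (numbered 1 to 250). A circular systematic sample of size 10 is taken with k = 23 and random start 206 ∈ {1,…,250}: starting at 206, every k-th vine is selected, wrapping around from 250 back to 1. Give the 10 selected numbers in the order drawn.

206, 229, 2, 25, 48, 71, 94, 117, 140, 163

Selection 1: 206
Selection 2: 206 + 23 = 229
Selection 3: 229 + 23 = 252 → 252 − 250 = 2
Selection 4: 2 + 23 = 25
Selection 5: 25 + 23 = 48
Selection 6: 48 + 23 = 71
Selection 7: 71 + 23 = 94
Selection 8: 94 + 23 = 117
Selection 9: 117 + 23 = 140
Selection 10: 140 + 23 = 163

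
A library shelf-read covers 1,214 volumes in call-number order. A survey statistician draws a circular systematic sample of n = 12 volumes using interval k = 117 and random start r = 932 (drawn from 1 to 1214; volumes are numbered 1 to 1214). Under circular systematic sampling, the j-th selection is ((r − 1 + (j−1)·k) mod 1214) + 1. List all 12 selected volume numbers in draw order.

932, 1049, 1166, 69, 186, 303, 420, 537, 654, 771, 888, 1005

Selection 1: 932
Selection 2: 932 + 117 = 1049
Selection 3: 1049 + 117 = 1166
Selection 4: 1166 + 117 = 1283 → 1283 − 1214 = 69
Selection 5: 69 + 117 = 186
Selection 6: 186 + 117 = 303
Selection 7: 303 + 117 = 420
Selection 8: 420 + 117 = 537
Selection 9: 537 + 117 = 654
Selection 10: 654 + 117 = 771
Selection 11: 771 + 117 = 888
Selection 12: 888 + 117 = 1005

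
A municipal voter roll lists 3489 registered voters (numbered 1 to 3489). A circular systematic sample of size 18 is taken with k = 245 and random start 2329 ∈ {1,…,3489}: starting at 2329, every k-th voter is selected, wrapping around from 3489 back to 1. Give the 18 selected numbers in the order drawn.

Selection 1: 2329
Selection 2: 2329 + 245 = 2574
Selection 3: 2574 + 245 = 2819
Selection 4: 2819 + 245 = 3064
Selection 5: 3064 + 245 = 3309
Selection 6: 3309 + 245 = 3554 → 3554 − 3489 = 65
Selection 7: 65 + 245 = 310
Selection 8: 310 + 245 = 555
Selection 9: 555 + 245 = 800
Selection 10: 800 + 245 = 1045
Selection 11: 1045 + 245 = 1290
Selection 12: 1290 + 245 = 1535
Selection 13: 1535 + 245 = 1780
Selection 14: 1780 + 245 = 2025
Selection 15: 2025 + 245 = 2270
Selection 16: 2270 + 245 = 2515
Selection 17: 2515 + 245 = 2760
Selection 18: 2760 + 245 = 3005

2329, 2574, 2819, 3064, 3309, 65, 310, 555, 800, 1045, 1290, 1535, 1780, 2025, 2270, 2515, 2760, 3005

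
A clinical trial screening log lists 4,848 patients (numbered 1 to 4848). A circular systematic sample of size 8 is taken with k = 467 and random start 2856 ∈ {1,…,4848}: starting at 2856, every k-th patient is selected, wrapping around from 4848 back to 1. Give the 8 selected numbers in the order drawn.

Selection 1: 2856
Selection 2: 2856 + 467 = 3323
Selection 3: 3323 + 467 = 3790
Selection 4: 3790 + 467 = 4257
Selection 5: 4257 + 467 = 4724
Selection 6: 4724 + 467 = 5191 → 5191 − 4848 = 343
Selection 7: 343 + 467 = 810
Selection 8: 810 + 467 = 1277

2856, 3323, 3790, 4257, 4724, 343, 810, 1277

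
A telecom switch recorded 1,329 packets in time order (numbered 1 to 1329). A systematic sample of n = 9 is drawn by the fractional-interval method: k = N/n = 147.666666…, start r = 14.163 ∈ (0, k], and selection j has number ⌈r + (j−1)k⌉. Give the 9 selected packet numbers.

15, 162, 310, 458, 605, 753, 901, 1048, 1196

j=1: r + 0k = 14.163 → ⌈·⌉ = 15
j=2: r + 1k = 161.829666… → ⌈·⌉ = 162
j=3: r + 2k = 309.496333… → ⌈·⌉ = 310
j=4: r + 3k = 457.163 → ⌈·⌉ = 458
j=5: r + 4k = 604.829666… → ⌈·⌉ = 605
j=6: r + 5k = 752.496333… → ⌈·⌉ = 753
j=7: r + 6k = 900.163 → ⌈·⌉ = 901
j=8: r + 7k = 1047.829666… → ⌈·⌉ = 1048
j=9: r + 8k = 1195.496333… → ⌈·⌉ = 1196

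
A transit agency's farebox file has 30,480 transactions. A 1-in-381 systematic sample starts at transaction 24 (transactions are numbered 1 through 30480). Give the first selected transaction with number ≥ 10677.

k = 381
Steps past start: ⌈(10677 − 24)/381⌉ = ⌈10653/381⌉ = 28
Selected transaction: 24 + 28×381 = 10692

10692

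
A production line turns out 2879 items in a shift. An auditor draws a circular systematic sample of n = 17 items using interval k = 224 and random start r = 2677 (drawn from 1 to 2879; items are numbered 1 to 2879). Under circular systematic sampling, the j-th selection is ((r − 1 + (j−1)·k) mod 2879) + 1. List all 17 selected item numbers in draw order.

Selection 1: 2677
Selection 2: 2677 + 224 = 2901 → 2901 − 2879 = 22
Selection 3: 22 + 224 = 246
Selection 4: 246 + 224 = 470
Selection 5: 470 + 224 = 694
Selection 6: 694 + 224 = 918
Selection 7: 918 + 224 = 1142
Selection 8: 1142 + 224 = 1366
Selection 9: 1366 + 224 = 1590
Selection 10: 1590 + 224 = 1814
Selection 11: 1814 + 224 = 2038
Selection 12: 2038 + 224 = 2262
Selection 13: 2262 + 224 = 2486
Selection 14: 2486 + 224 = 2710
Selection 15: 2710 + 224 = 2934 → 2934 − 2879 = 55
Selection 16: 55 + 224 = 279
Selection 17: 279 + 224 = 503

2677, 22, 246, 470, 694, 918, 1142, 1366, 1590, 1814, 2038, 2262, 2486, 2710, 55, 279, 503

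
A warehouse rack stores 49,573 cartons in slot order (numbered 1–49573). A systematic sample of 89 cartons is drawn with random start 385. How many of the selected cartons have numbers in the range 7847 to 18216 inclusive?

19

k = 49573/89 = 557
First selection ≥ 7847: 385 + ⌈(7847−385)/557⌉·557 = 385 + 14×557 = 8183
Last selection ≤ 18216: 385 + ⌊(18216−385)/557⌋·557 = 385 + 32×557 = 18209
Count = 32 − 14 + 1 = 19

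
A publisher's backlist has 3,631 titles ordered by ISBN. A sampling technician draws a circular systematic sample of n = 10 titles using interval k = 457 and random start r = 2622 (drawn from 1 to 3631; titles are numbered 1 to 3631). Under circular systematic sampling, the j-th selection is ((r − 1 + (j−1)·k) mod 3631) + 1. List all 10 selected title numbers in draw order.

2622, 3079, 3536, 362, 819, 1276, 1733, 2190, 2647, 3104

Selection 1: 2622
Selection 2: 2622 + 457 = 3079
Selection 3: 3079 + 457 = 3536
Selection 4: 3536 + 457 = 3993 → 3993 − 3631 = 362
Selection 5: 362 + 457 = 819
Selection 6: 819 + 457 = 1276
Selection 7: 1276 + 457 = 1733
Selection 8: 1733 + 457 = 2190
Selection 9: 2190 + 457 = 2647
Selection 10: 2647 + 457 = 3104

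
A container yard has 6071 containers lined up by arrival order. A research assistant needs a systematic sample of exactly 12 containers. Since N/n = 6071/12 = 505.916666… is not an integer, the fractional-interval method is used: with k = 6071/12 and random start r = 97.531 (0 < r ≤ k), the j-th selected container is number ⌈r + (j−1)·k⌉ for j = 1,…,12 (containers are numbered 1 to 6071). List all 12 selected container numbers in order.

j=1: r + 0k = 97.531 → ⌈·⌉ = 98
j=2: r + 1k = 603.447666… → ⌈·⌉ = 604
j=3: r + 2k = 1109.364333… → ⌈·⌉ = 1110
j=4: r + 3k = 1615.281 → ⌈·⌉ = 1616
j=5: r + 4k = 2121.197666… → ⌈·⌉ = 2122
j=6: r + 5k = 2627.114333… → ⌈·⌉ = 2628
j=7: r + 6k = 3133.031 → ⌈·⌉ = 3134
j=8: r + 7k = 3638.947666… → ⌈·⌉ = 3639
j=9: r + 8k = 4144.864333… → ⌈·⌉ = 4145
j=10: r + 9k = 4650.781 → ⌈·⌉ = 4651
j=11: r + 10k = 5156.697666… → ⌈·⌉ = 5157
j=12: r + 11k = 5662.614333… → ⌈·⌉ = 5663

98, 604, 1110, 1616, 2122, 2628, 3134, 3639, 4145, 4651, 5157, 5663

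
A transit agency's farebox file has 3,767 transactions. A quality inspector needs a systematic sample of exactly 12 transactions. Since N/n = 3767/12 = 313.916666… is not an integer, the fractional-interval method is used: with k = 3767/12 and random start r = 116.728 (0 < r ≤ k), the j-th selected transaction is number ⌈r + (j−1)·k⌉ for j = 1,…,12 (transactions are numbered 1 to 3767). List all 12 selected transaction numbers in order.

117, 431, 745, 1059, 1373, 1687, 2001, 2315, 2629, 2942, 3256, 3570

j=1: r + 0k = 116.728 → ⌈·⌉ = 117
j=2: r + 1k = 430.644666… → ⌈·⌉ = 431
j=3: r + 2k = 744.561333… → ⌈·⌉ = 745
j=4: r + 3k = 1058.478 → ⌈·⌉ = 1059
j=5: r + 4k = 1372.394666… → ⌈·⌉ = 1373
j=6: r + 5k = 1686.311333… → ⌈·⌉ = 1687
j=7: r + 6k = 2000.228 → ⌈·⌉ = 2001
j=8: r + 7k = 2314.144666… → ⌈·⌉ = 2315
j=9: r + 8k = 2628.061333… → ⌈·⌉ = 2629
j=10: r + 9k = 2941.978 → ⌈·⌉ = 2942
j=11: r + 10k = 3255.894666… → ⌈·⌉ = 3256
j=12: r + 11k = 3569.811333… → ⌈·⌉ = 3570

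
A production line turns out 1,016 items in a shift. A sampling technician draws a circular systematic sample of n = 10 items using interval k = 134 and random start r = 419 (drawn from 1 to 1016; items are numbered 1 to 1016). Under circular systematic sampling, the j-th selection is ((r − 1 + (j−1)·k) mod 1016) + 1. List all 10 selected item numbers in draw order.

Selection 1: 419
Selection 2: 419 + 134 = 553
Selection 3: 553 + 134 = 687
Selection 4: 687 + 134 = 821
Selection 5: 821 + 134 = 955
Selection 6: 955 + 134 = 1089 → 1089 − 1016 = 73
Selection 7: 73 + 134 = 207
Selection 8: 207 + 134 = 341
Selection 9: 341 + 134 = 475
Selection 10: 475 + 134 = 609

419, 553, 687, 821, 955, 73, 207, 341, 475, 609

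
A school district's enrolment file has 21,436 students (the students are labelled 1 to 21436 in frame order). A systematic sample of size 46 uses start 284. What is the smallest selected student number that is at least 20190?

20322

k = 21436/46 = 466
Steps past start: ⌈(20190 − 284)/466⌉ = ⌈19906/466⌉ = 43
Selected student: 284 + 43×466 = 20322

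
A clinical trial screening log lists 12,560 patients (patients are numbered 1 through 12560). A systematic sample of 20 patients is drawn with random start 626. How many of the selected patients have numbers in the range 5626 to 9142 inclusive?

6

k = 12560/20 = 628
First selection ≥ 5626: 626 + ⌈(5626−626)/628⌉·628 = 626 + 8×628 = 5650
Last selection ≤ 9142: 626 + ⌊(9142−626)/628⌋·628 = 626 + 13×628 = 8790
Count = 13 − 8 + 1 = 6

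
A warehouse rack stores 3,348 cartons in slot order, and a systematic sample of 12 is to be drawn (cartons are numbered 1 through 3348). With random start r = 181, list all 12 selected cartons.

k = N/n = 3348/12 = 279
carton 1: 181
carton 2: 181 + 279 = 460
carton 3: 460 + 279 = 739
carton 4: 739 + 279 = 1018
carton 5: 1018 + 279 = 1297
carton 6: 1297 + 279 = 1576
carton 7: 1576 + 279 = 1855
carton 8: 1855 + 279 = 2134
carton 9: 2134 + 279 = 2413
carton 10: 2413 + 279 = 2692
carton 11: 2692 + 279 = 2971
carton 12: 2971 + 279 = 3250

181, 460, 739, 1018, 1297, 1576, 1855, 2134, 2413, 2692, 2971, 3250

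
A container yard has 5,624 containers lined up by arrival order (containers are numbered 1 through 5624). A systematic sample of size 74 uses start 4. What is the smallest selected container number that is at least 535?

k = 5624/74 = 76
Steps past start: ⌈(535 − 4)/76⌉ = ⌈531/76⌉ = 7
Selected container: 4 + 7×76 = 536

536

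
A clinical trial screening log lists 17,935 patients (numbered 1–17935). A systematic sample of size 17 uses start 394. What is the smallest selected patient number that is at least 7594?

7779

k = 17935/17 = 1055
Steps past start: ⌈(7594 − 394)/1055⌉ = ⌈7200/1055⌉ = 7
Selected patient: 394 + 7×1055 = 7779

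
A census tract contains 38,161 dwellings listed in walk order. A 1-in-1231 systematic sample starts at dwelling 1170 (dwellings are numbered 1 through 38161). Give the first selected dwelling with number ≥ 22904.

k = 1231
Steps past start: ⌈(22904 − 1170)/1231⌉ = ⌈21734/1231⌉ = 18
Selected dwelling: 1170 + 18×1231 = 23328

23328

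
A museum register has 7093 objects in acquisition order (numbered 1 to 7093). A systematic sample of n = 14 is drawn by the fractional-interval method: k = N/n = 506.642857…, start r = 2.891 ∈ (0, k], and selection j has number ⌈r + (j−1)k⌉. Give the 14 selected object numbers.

3, 510, 1017, 1523, 2030, 2537, 3043, 3550, 4057, 4563, 5070, 5576, 6083, 6590

j=1: r + 0k = 2.891 → ⌈·⌉ = 3
j=2: r + 1k = 509.533857… → ⌈·⌉ = 510
j=3: r + 2k = 1016.176714… → ⌈·⌉ = 1017
j=4: r + 3k = 1522.819571… → ⌈·⌉ = 1523
j=5: r + 4k = 2029.462428… → ⌈·⌉ = 2030
j=6: r + 5k = 2536.105285… → ⌈·⌉ = 2537
j=7: r + 6k = 3042.748142… → ⌈·⌉ = 3043
j=8: r + 7k = 3549.391 → ⌈·⌉ = 3550
j=9: r + 8k = 4056.033857… → ⌈·⌉ = 4057
j=10: r + 9k = 4562.676714… → ⌈·⌉ = 4563
j=11: r + 10k = 5069.319571… → ⌈·⌉ = 5070
j=12: r + 11k = 5575.962428… → ⌈·⌉ = 5576
j=13: r + 12k = 6082.605285… → ⌈·⌉ = 6083
j=14: r + 13k = 6589.248142… → ⌈·⌉ = 6590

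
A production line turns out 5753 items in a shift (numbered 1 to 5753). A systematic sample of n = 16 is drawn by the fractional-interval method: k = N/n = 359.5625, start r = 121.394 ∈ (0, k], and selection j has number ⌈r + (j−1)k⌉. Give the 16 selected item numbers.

j=1: r + 0k = 121.394 → ⌈·⌉ = 122
j=2: r + 1k = 480.9565 → ⌈·⌉ = 481
j=3: r + 2k = 840.519 → ⌈·⌉ = 841
j=4: r + 3k = 1200.0815 → ⌈·⌉ = 1201
j=5: r + 4k = 1559.644 → ⌈·⌉ = 1560
j=6: r + 5k = 1919.2065 → ⌈·⌉ = 1920
j=7: r + 6k = 2278.769 → ⌈·⌉ = 2279
j=8: r + 7k = 2638.3315 → ⌈·⌉ = 2639
j=9: r + 8k = 2997.894 → ⌈·⌉ = 2998
j=10: r + 9k = 3357.4565 → ⌈·⌉ = 3358
j=11: r + 10k = 3717.019 → ⌈·⌉ = 3718
j=12: r + 11k = 4076.5815 → ⌈·⌉ = 4077
j=13: r + 12k = 4436.144 → ⌈·⌉ = 4437
j=14: r + 13k = 4795.7065 → ⌈·⌉ = 4796
j=15: r + 14k = 5155.269 → ⌈·⌉ = 5156
j=16: r + 15k = 5514.8315 → ⌈·⌉ = 5515

122, 481, 841, 1201, 1560, 1920, 2279, 2639, 2998, 3358, 3718, 4077, 4437, 4796, 5156, 5515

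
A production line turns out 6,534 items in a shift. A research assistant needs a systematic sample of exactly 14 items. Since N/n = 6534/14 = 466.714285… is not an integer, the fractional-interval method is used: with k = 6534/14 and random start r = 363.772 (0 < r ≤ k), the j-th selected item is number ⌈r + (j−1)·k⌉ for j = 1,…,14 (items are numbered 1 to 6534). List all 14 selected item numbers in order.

j=1: r + 0k = 363.772 → ⌈·⌉ = 364
j=2: r + 1k = 830.486285… → ⌈·⌉ = 831
j=3: r + 2k = 1297.200571… → ⌈·⌉ = 1298
j=4: r + 3k = 1763.914857… → ⌈·⌉ = 1764
j=5: r + 4k = 2230.629142… → ⌈·⌉ = 2231
j=6: r + 5k = 2697.343428… → ⌈·⌉ = 2698
j=7: r + 6k = 3164.057714… → ⌈·⌉ = 3165
j=8: r + 7k = 3630.772 → ⌈·⌉ = 3631
j=9: r + 8k = 4097.486285… → ⌈·⌉ = 4098
j=10: r + 9k = 4564.200571… → ⌈·⌉ = 4565
j=11: r + 10k = 5030.914857… → ⌈·⌉ = 5031
j=12: r + 11k = 5497.629142… → ⌈·⌉ = 5498
j=13: r + 12k = 5964.343428… → ⌈·⌉ = 5965
j=14: r + 13k = 6431.057714… → ⌈·⌉ = 6432

364, 831, 1298, 1764, 2231, 2698, 3165, 3631, 4098, 4565, 5031, 5498, 5965, 6432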